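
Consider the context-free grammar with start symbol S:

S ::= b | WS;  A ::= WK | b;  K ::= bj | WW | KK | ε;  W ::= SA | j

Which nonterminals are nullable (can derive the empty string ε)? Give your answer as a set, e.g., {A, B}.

Directly nullable (have an ε-rule): {K}.
Not nullable: A, S, W — each has a terminal in every rule's right-hand side or depends on a non-nullable symbol.

{K}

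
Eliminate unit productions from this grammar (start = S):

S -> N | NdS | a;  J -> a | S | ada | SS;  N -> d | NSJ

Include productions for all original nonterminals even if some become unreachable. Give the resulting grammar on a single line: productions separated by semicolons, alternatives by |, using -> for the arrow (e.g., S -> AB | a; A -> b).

S -> a | d | NSJ | NdS; J -> a | d | SS | NSJ | NdS | ada; N -> d | NSJ

Unit productions: J->S, S->N.
Unit pairs (A ⇒* B via units): (J,N), (J,S), (S,N).
S: inherits non-unit rules of {N, S} → NSJ | NdS | a | d.
J: inherits non-unit rules of {J, N, S} → NSJ | NdS | SS | a | ada | d.
N: inherits non-unit rules of {N} → NSJ | d.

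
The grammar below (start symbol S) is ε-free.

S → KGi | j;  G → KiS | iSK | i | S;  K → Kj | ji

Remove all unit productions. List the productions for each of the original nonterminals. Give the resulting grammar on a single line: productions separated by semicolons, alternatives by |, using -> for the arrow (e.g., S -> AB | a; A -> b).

Unit productions: G->S.
Unit pairs (A ⇒* B via units): (G,S).
S: inherits non-unit rules of {S} → KGi | j.
G: inherits non-unit rules of {G, S} → KGi | KiS | i | iSK | j.
K: inherits non-unit rules of {K} → Kj | ji.

S -> j | KGi; G -> i | j | KGi | KiS | iSK; K -> Kj | ji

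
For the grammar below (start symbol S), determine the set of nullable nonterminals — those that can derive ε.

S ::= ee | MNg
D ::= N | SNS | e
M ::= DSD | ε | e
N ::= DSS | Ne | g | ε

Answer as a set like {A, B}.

{D, M, N}

Directly nullable (have an ε-rule): {M, N}.
D is nullable via D -> N (every symbol on the right is already known nullable).
Not nullable: S — each has a terminal in every rule's right-hand side or depends on a non-nullable symbol.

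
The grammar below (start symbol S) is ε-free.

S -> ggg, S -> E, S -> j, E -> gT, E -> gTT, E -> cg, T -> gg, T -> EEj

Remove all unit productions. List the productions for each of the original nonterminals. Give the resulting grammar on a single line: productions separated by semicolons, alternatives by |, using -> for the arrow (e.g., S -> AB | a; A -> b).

Unit productions: S->E.
Unit pairs (A ⇒* B via units): (S,E).
S: inherits non-unit rules of {E, S} → cg | gT | gTT | ggg | j.
E: inherits non-unit rules of {E} → cg | gT | gTT.
T: inherits non-unit rules of {T} → EEj | gg.

S -> j | cg | gT | gTT | ggg; E -> cg | gT | gTT; T -> gg | EEj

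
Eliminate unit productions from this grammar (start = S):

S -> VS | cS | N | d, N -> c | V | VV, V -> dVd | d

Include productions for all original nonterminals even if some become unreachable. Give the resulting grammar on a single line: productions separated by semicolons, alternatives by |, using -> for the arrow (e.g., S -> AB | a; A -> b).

S -> c | d | VS | VV | cS | dVd; N -> c | d | VV | dVd; V -> d | dVd

Unit productions: N->V, S->N.
Unit pairs (A ⇒* B via units): (N,V), (S,N), (S,V).
S: inherits non-unit rules of {N, S, V} → VS | VV | c | cS | d | dVd.
N: inherits non-unit rules of {N, V} → VV | c | d | dVd.
V: inherits non-unit rules of {V} → d | dVd.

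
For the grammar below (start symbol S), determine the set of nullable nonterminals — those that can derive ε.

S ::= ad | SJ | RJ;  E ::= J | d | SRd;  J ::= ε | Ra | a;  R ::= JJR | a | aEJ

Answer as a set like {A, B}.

Directly nullable (have an ε-rule): {J}.
E is nullable via E -> J (every symbol on the right is already known nullable).
Not nullable: R, S — each has a terminal in every rule's right-hand side or depends on a non-nullable symbol.

{E, J}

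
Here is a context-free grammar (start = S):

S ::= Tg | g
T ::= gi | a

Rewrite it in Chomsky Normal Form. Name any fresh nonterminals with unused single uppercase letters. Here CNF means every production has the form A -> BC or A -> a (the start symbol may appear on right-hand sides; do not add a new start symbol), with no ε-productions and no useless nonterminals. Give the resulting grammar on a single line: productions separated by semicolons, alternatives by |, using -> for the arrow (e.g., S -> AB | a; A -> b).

S -> g | TA; A -> g; B -> i; T -> a | AB

No ε-productions.
No unit productions to eliminate.
TERM: introduce A -> g, B -> i and substitute in every rule of length ≥2.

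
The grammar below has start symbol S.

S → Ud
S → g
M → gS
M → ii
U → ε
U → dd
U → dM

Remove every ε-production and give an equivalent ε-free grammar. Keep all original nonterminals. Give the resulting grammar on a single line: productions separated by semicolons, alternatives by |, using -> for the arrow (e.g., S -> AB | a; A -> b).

Nullable set: {U}.
S -> Ud: U nullable, giving Ud | d.
Drop U -> ε.
Unchanged (no nullable symbols): S -> g; M -> gS; M -> ii; U -> dM; U -> dd.

S -> d | g | Ud; M -> gS | ii; U -> dM | dd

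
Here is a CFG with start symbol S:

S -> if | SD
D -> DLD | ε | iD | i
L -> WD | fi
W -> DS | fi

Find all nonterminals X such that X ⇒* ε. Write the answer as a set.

{D}

Directly nullable (have an ε-rule): {D}.
Not nullable: L, S, W — each has a terminal in every rule's right-hand side or depends on a non-nullable symbol.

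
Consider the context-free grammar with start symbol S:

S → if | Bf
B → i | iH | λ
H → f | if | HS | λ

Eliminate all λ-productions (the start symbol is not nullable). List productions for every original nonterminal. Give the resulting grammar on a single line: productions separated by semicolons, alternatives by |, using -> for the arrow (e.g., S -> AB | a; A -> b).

S -> f | Bf | if; B -> i | iH; H -> S | f | HS | if

Nullable set: {B, H}.
S -> Bf: B nullable, giving Bf | f.
Drop B -> λ.
B -> iH: H nullable, giving i | iH.
Drop H -> λ.
H -> HS: H nullable, giving HS | S.
Unchanged (no nullable symbols): S -> if; B -> i; H -> f; H -> if.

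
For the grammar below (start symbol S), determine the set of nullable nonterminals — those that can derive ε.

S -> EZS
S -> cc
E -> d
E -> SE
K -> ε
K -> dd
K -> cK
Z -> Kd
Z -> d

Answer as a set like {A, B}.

Directly nullable (have an ε-rule): {K}.
Not nullable: E, S, Z — each has a terminal in every rule's right-hand side or depends on a non-nullable symbol.

{K}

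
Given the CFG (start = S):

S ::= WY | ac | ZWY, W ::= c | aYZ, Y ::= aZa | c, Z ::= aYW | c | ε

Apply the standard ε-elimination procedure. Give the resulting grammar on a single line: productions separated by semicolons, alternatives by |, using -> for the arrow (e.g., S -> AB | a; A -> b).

S -> WY | ac | ZWY; W -> c | aY | aYZ; Y -> c | aa | aZa; Z -> c | aYW

Nullable set: {Z}.
S -> ZWY: Z nullable, giving WY | ZWY.
W -> aYZ: Z nullable, giving aY | aYZ.
Y -> aZa: Z nullable, giving aZa | aa.
Drop Z -> ε.
Unchanged (no nullable symbols): S -> WY; S -> ac; W -> c; Y -> c; Z -> aYW; Z -> c.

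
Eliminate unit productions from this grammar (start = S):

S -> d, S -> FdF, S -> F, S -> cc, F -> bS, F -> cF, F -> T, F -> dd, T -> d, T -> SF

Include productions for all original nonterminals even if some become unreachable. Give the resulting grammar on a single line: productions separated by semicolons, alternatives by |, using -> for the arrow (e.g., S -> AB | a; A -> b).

Unit productions: F->T, S->F.
Unit pairs (A ⇒* B via units): (F,T), (S,F), (S,T).
S: inherits non-unit rules of {F, S, T} → FdF | SF | bS | cF | cc | d | dd.
F: inherits non-unit rules of {F, T} → SF | bS | cF | d | dd.
T: inherits non-unit rules of {T} → SF | d.

S -> d | SF | bS | cF | cc | dd | FdF; F -> d | SF | bS | cF | dd; T -> d | SF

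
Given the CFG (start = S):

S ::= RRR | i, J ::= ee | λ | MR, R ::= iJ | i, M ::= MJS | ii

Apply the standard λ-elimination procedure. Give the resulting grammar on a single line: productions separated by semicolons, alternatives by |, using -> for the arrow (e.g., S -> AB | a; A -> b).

Nullable set: {J}.
Drop J -> λ.
M -> MJS: J nullable, giving MJS | MS.
R -> iJ: J nullable, giving i | iJ.
Unchanged (no nullable symbols): S -> RRR; S -> i; J -> MR; J -> ee; M -> ii; R -> i.

S -> i | RRR; J -> MR | ee; M -> MS | ii | MJS; R -> i | iJ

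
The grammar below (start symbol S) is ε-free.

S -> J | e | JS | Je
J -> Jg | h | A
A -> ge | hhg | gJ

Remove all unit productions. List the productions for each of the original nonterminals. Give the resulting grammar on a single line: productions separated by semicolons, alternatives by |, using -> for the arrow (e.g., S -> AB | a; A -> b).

S -> e | h | JS | Je | Jg | gJ | ge | hhg; A -> gJ | ge | hhg; J -> h | Jg | gJ | ge | hhg

Unit productions: J->A, S->J.
Unit pairs (A ⇒* B via units): (J,A), (S,A), (S,J).
S: inherits non-unit rules of {A, J, S} → JS | Je | Jg | e | gJ | ge | h | hhg.
A: inherits non-unit rules of {A} → gJ | ge | hhg.
J: inherits non-unit rules of {A, J} → Jg | gJ | ge | h | hhg.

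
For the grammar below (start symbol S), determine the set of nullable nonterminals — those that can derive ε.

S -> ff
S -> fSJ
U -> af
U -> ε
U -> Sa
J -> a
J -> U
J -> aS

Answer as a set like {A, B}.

{J, U}

Directly nullable (have an ε-rule): {U}.
J is nullable via J -> U (every symbol on the right is already known nullable).
Not nullable: S — each has a terminal in every rule's right-hand side or depends on a non-nullable symbol.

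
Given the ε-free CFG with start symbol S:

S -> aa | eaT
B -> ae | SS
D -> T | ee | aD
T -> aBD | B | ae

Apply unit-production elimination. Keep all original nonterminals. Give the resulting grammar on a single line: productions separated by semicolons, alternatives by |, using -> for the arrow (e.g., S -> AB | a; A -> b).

Unit productions: D->T, T->B.
Unit pairs (A ⇒* B via units): (D,B), (D,T), (T,B).
S: inherits non-unit rules of {S} → aa | eaT.
B: inherits non-unit rules of {B} → SS | ae.
D: inherits non-unit rules of {B, D, T} → SS | aBD | aD | ae | ee.
T: inherits non-unit rules of {B, T} → SS | aBD | ae.

S -> aa | eaT; B -> SS | ae; D -> SS | aD | ae | ee | aBD; T -> SS | ae | aBD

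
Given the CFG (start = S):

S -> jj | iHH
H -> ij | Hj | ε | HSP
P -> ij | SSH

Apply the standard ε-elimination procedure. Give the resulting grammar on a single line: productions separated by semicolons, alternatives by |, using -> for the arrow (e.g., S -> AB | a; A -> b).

S -> i | iH | jj | iHH; H -> j | Hj | SP | ij | HSP; P -> SS | ij | SSH

Nullable set: {H}.
S -> iHH: H, H nullable, giving i | iH | iHH.
Drop H -> ε.
H -> HSP: H nullable, giving HSP | SP.
H -> Hj: H nullable, giving Hj | j.
P -> SSH: H nullable, giving SS | SSH.
Unchanged (no nullable symbols): S -> jj; H -> ij; P -> ij.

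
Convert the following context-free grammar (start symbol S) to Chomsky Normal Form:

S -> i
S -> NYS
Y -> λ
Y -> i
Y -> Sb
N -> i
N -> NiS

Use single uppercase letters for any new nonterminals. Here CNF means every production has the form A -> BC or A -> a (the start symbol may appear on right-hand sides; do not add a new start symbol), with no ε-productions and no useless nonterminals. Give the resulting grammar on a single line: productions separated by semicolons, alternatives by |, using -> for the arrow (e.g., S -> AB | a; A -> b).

S -> i | ND | NS; A -> i; B -> b; C -> AS; D -> YS; N -> i | NC; Y -> i | SB

Nullable: {Y}; after ε-elimination: S -> i | NS | NYS; N -> i | NiS; Y -> i | Sb.
No unit productions to eliminate.
TERM: introduce B -> b, A -> i and substitute in every rule of length ≥2.
BIN: N -> NAS becomes N -> NC, C -> AS; S -> NYS becomes S -> ND, D -> YS.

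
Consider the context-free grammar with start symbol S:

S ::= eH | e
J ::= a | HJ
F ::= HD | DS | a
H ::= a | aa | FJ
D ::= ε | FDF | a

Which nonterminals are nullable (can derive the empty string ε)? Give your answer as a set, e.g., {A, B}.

Directly nullable (have an ε-rule): {D}.
Not nullable: F, H, J, S — each has a terminal in every rule's right-hand side or depends on a non-nullable symbol.

{D}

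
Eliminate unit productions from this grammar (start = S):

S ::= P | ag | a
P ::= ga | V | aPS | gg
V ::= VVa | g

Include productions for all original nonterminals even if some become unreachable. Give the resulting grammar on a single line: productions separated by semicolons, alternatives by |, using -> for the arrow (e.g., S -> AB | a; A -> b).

Unit productions: P->V, S->P.
Unit pairs (A ⇒* B via units): (P,V), (S,P), (S,V).
S: inherits non-unit rules of {P, S, V} → VVa | a | aPS | ag | g | ga | gg.
P: inherits non-unit rules of {P, V} → VVa | aPS | g | ga | gg.
V: inherits non-unit rules of {V} → VVa | g.

S -> a | g | ag | ga | gg | VVa | aPS; P -> g | ga | gg | VVa | aPS; V -> g | VVa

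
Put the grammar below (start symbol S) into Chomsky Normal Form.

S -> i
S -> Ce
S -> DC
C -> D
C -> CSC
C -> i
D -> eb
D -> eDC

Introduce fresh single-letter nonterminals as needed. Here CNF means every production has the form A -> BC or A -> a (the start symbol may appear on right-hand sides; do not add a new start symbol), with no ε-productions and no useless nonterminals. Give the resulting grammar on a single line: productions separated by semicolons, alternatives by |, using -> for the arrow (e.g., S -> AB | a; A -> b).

No ε-productions.
After unit-elimination: S -> i | Ce | DC; C -> i | eb | CSC | eDC; D -> eb | eDC.
TERM: introduce B -> b, A -> e and substitute in every rule of length ≥2.
BIN: C -> ADC becomes C -> AE, E -> DC; C -> CSC becomes C -> CF, F -> SC; D -> ADC becomes D -> AG, G -> DC.

S -> i | CA | DC; A -> e; B -> b; C -> i | AB | AE | CF; D -> AB | AG; E -> DC; F -> SC; G -> DC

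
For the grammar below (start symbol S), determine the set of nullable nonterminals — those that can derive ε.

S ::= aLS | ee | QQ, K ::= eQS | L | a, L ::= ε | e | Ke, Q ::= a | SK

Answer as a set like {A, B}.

{K, L}

Directly nullable (have an ε-rule): {L}.
K is nullable via K -> L (every symbol on the right is already known nullable).
Not nullable: Q, S — each has a terminal in every rule's right-hand side or depends on a non-nullable symbol.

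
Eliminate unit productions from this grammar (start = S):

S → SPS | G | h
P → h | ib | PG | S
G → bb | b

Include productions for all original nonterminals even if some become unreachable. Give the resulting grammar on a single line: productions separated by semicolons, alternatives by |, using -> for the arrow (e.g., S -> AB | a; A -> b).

Unit productions: P->S, S->G.
Unit pairs (A ⇒* B via units): (P,G), (P,S), (S,G).
S: inherits non-unit rules of {G, S} → SPS | b | bb | h.
G: inherits non-unit rules of {G} → b | bb.
P: inherits non-unit rules of {G, P, S} → PG | SPS | b | bb | h | ib.

S -> b | h | bb | SPS; G -> b | bb; P -> b | h | PG | bb | ib | SPS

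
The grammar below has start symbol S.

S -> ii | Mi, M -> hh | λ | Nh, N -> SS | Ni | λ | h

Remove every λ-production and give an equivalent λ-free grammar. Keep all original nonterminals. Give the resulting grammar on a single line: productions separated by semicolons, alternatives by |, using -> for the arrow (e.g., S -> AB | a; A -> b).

Nullable set: {M, N}.
S -> Mi: M nullable, giving Mi | i.
Drop M -> λ.
M -> Nh: N nullable, giving Nh | h.
Drop N -> λ.
N -> Ni: N nullable, giving Ni | i.
Unchanged (no nullable symbols): S -> ii; M -> hh; N -> SS; N -> h.

S -> i | Mi | ii; M -> h | Nh | hh; N -> h | i | Ni | SS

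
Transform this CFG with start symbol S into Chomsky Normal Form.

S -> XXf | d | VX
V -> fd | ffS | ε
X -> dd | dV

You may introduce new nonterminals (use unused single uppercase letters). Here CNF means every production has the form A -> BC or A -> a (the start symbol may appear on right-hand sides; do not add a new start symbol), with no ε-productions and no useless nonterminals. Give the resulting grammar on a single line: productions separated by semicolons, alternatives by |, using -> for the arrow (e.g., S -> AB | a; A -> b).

S -> d | BB | BV | VX | XC; A -> f; B -> d; C -> XA; D -> AS; V -> AB | AD; X -> d | BB | BV

Nullable: {V}; after ε-elimination: S -> X | d | VX | XXf; V -> fd | ffS; X -> d | dV | dd.
After unit-elimination: S -> d | VX | dV | dd | XXf; V -> fd | ffS; X -> d | dV | dd.
TERM: introduce B -> d, A -> f and substitute in every rule of length ≥2.
BIN: S -> XXA becomes S -> XC, C -> XA; V -> AAS becomes V -> AD, D -> AS.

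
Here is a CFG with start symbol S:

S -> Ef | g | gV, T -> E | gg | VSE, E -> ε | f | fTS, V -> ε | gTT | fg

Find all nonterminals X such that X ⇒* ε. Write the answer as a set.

{E, T, V}

Directly nullable (have an ε-rule): {E, V}.
T is nullable via T -> E (every symbol on the right is already known nullable).
Not nullable: S — each has a terminal in every rule's right-hand side or depends on a non-nullable symbol.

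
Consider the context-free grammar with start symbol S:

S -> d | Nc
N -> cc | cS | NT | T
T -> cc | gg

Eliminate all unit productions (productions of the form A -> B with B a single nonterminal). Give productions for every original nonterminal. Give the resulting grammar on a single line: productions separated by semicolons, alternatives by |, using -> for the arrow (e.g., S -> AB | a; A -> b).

S -> d | Nc; N -> NT | cS | cc | gg; T -> cc | gg

Unit productions: N->T.
Unit pairs (A ⇒* B via units): (N,T).
S: inherits non-unit rules of {S} → Nc | d.
N: inherits non-unit rules of {N, T} → NT | cS | cc | gg.
T: inherits non-unit rules of {T} → cc | gg.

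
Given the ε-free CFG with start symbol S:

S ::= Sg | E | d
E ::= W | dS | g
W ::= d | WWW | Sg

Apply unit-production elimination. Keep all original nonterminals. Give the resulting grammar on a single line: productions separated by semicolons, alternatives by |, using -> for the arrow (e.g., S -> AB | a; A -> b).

S -> d | g | Sg | dS | WWW; E -> d | g | Sg | dS | WWW; W -> d | Sg | WWW

Unit productions: E->W, S->E.
Unit pairs (A ⇒* B via units): (E,W), (S,E), (S,W).
S: inherits non-unit rules of {E, S, W} → Sg | WWW | d | dS | g.
E: inherits non-unit rules of {E, W} → Sg | WWW | d | dS | g.
W: inherits non-unit rules of {W} → Sg | WWW | d.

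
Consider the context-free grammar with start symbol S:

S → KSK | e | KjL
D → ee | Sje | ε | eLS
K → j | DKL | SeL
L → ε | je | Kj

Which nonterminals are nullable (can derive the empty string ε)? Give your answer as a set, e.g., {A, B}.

Directly nullable (have an ε-rule): {D, L}.
Not nullable: K, S — each has a terminal in every rule's right-hand side or depends on a non-nullable symbol.

{D, L}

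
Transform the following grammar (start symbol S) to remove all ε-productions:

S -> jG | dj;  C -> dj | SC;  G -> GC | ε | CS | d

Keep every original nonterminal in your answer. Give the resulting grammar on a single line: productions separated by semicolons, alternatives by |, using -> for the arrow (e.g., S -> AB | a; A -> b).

S -> j | dj | jG; C -> SC | dj; G -> C | d | CS | GC

Nullable set: {G}.
S -> jG: G nullable, giving j | jG.
Drop G -> ε.
G -> GC: G nullable, giving C | GC.
Unchanged (no nullable symbols): S -> dj; C -> SC; C -> dj; G -> CS; G -> d.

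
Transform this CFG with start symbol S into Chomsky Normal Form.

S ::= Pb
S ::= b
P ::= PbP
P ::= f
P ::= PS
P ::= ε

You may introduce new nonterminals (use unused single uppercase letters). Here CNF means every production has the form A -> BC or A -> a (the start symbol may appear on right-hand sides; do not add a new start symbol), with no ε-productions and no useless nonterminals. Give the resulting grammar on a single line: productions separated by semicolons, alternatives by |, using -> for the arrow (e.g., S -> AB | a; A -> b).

Nullable: {P}; after ε-elimination: S -> b | Pb; P -> S | b | f | PS | Pb | bP | PbP.
After unit-elimination: S -> b | Pb; P -> b | f | PS | Pb | bP | PbP.
TERM: introduce A -> b and substitute in every rule of length ≥2.
BIN: P -> PAP becomes P -> PB, B -> AP.

S -> b | PA; A -> b; B -> AP; P -> b | f | AP | PA | PB | PS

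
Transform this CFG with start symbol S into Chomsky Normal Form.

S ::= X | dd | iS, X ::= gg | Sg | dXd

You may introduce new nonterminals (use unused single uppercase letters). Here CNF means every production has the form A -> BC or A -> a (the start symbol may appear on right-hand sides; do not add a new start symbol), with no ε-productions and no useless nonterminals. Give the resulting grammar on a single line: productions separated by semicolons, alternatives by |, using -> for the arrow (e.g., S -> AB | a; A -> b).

No ε-productions.
After unit-elimination: S -> Sg | dd | gg | iS | dXd; X -> Sg | gg | dXd.
TERM: introduce B -> d, A -> g, C -> i and substitute in every rule of length ≥2.
BIN: S -> BXB becomes S -> BD, D -> XB; X -> BXB becomes X -> BE, E -> XB.

S -> AA | BB | BD | CS | SA; A -> g; B -> d; C -> i; D -> XB; E -> XB; X -> AA | BE | SA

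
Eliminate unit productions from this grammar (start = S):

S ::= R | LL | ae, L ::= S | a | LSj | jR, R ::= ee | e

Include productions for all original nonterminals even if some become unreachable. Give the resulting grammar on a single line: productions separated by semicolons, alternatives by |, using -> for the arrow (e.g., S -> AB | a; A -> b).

Unit productions: L->S, S->R.
Unit pairs (A ⇒* B via units): (L,R), (L,S), (S,R).
S: inherits non-unit rules of {R, S} → LL | ae | e | ee.
L: inherits non-unit rules of {L, R, S} → LL | LSj | a | ae | e | ee | jR.
R: inherits non-unit rules of {R} → e | ee.

S -> e | LL | ae | ee; L -> a | e | LL | ae | ee | jR | LSj; R -> e | ee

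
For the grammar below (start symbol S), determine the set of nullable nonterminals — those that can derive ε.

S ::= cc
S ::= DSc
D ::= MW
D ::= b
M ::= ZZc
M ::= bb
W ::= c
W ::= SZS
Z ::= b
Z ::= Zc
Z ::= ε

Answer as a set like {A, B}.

Directly nullable (have an ε-rule): {Z}.
Not nullable: D, M, S, W — each has a terminal in every rule's right-hand side or depends on a non-nullable symbol.

{Z}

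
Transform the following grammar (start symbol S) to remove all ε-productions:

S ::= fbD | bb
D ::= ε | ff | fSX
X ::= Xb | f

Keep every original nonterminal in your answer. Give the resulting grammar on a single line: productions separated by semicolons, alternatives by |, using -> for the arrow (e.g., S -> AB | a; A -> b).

S -> bb | fb | fbD; D -> ff | fSX; X -> f | Xb

Nullable set: {D}.
S -> fbD: D nullable, giving fb | fbD.
Drop D -> ε.
Unchanged (no nullable symbols): S -> bb; D -> fSX; D -> ff; X -> Xb; X -> f.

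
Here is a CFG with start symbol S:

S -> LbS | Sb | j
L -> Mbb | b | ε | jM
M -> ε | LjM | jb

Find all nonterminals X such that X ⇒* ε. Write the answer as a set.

{L, M}

Directly nullable (have an ε-rule): {L, M}.
Not nullable: S — each has a terminal in every rule's right-hand side or depends on a non-nullable symbol.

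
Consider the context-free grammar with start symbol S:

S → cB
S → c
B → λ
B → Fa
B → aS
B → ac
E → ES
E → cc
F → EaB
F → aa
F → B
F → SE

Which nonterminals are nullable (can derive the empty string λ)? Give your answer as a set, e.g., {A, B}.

{B, F}

Directly nullable (have an ε-rule): {B}.
F is nullable via F -> B (every symbol on the right is already known nullable).
Not nullable: E, S — each has a terminal in every rule's right-hand side or depends on a non-nullable symbol.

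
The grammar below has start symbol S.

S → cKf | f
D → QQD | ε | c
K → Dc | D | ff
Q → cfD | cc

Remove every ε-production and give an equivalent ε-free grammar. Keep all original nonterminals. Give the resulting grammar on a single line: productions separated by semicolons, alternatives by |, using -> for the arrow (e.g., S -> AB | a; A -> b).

Nullable set: {D, K}.
S -> cKf: K nullable, giving cKf | cf.
Drop D -> ε.
D -> QQD: D nullable, giving QQ | QQD.
K -> D: D nullable, giving D.
K -> Dc: D nullable, giving Dc | c.
Q -> cfD: D nullable, giving cf | cfD.
Unchanged (no nullable symbols): S -> f; D -> c; K -> ff; Q -> cc.

S -> f | cf | cKf; D -> c | QQ | QQD; K -> D | c | Dc | ff; Q -> cc | cf | cfD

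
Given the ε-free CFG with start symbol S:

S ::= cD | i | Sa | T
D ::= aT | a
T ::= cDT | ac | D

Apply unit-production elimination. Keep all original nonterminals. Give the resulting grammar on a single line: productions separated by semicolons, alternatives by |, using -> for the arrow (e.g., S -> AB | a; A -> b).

Unit productions: S->T, T->D.
Unit pairs (A ⇒* B via units): (S,D), (S,T), (T,D).
S: inherits non-unit rules of {D, S, T} → Sa | a | aT | ac | cD | cDT | i.
D: inherits non-unit rules of {D} → a | aT.
T: inherits non-unit rules of {D, T} → a | aT | ac | cDT.

S -> a | i | Sa | aT | ac | cD | cDT; D -> a | aT; T -> a | aT | ac | cDT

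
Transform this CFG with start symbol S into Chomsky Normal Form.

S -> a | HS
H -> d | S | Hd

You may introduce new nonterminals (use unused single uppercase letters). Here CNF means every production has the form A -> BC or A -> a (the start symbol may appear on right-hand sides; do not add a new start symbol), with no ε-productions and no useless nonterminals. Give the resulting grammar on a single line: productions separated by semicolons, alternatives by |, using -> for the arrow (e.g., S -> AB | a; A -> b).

S -> a | HS; A -> d; H -> a | d | HA | HS

No ε-productions.
After unit-elimination: S -> a | HS; H -> a | d | HS | Hd.
TERM: introduce A -> d and substitute in every rule of length ≥2.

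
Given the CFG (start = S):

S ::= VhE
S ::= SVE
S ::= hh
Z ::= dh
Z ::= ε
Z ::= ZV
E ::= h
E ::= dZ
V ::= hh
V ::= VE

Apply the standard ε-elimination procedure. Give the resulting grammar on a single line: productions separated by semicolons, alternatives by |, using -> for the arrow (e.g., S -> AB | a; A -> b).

Nullable set: {Z}.
E -> dZ: Z nullable, giving d | dZ.
Drop Z -> ε.
Z -> ZV: Z nullable, giving V | ZV.
Unchanged (no nullable symbols): S -> SVE; S -> VhE; S -> hh; E -> h; V -> VE; V -> hh; Z -> dh.

S -> hh | SVE | VhE; E -> d | h | dZ; V -> VE | hh; Z -> V | ZV | dh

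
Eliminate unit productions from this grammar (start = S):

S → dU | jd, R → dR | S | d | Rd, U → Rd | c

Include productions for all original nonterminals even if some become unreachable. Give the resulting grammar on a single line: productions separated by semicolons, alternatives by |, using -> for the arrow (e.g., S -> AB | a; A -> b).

S -> dU | jd; R -> d | Rd | dR | dU | jd; U -> c | Rd

Unit productions: R->S.
Unit pairs (A ⇒* B via units): (R,S).
S: inherits non-unit rules of {S} → dU | jd.
R: inherits non-unit rules of {R, S} → Rd | d | dR | dU | jd.
U: inherits non-unit rules of {U} → Rd | c.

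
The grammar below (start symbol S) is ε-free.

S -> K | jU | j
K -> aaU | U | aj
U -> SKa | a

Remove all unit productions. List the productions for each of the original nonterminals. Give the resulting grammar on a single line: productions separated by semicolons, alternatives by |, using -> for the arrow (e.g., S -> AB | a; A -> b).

S -> a | j | aj | jU | SKa | aaU; K -> a | aj | SKa | aaU; U -> a | SKa

Unit productions: K->U, S->K.
Unit pairs (A ⇒* B via units): (K,U), (S,K), (S,U).
S: inherits non-unit rules of {K, S, U} → SKa | a | aaU | aj | j | jU.
K: inherits non-unit rules of {K, U} → SKa | a | aaU | aj.
U: inherits non-unit rules of {U} → SKa | a.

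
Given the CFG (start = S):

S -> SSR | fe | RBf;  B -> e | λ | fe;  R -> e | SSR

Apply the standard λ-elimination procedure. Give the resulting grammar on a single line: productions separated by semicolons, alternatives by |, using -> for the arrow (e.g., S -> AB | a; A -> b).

S -> Rf | fe | RBf | SSR; B -> e | fe; R -> e | SSR

Nullable set: {B}.
S -> RBf: B nullable, giving RBf | Rf.
Drop B -> λ.
Unchanged (no nullable symbols): S -> SSR; S -> fe; B -> e; B -> fe; R -> SSR; R -> e.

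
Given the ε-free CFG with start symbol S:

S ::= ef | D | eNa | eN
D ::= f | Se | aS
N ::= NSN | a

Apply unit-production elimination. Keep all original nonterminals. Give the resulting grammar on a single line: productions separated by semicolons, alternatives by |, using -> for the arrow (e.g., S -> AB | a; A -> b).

S -> f | Se | aS | eN | ef | eNa; D -> f | Se | aS; N -> a | NSN

Unit productions: S->D.
Unit pairs (A ⇒* B via units): (S,D).
S: inherits non-unit rules of {D, S} → Se | aS | eN | eNa | ef | f.
D: inherits non-unit rules of {D} → Se | aS | f.
N: inherits non-unit rules of {N} → NSN | a.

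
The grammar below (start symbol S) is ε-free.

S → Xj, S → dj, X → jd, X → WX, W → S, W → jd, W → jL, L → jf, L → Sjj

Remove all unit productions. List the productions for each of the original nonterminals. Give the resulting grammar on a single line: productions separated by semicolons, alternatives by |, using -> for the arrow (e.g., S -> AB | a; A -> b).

S -> Xj | dj; L -> jf | Sjj; W -> Xj | dj | jL | jd; X -> WX | jd

Unit productions: W->S.
Unit pairs (A ⇒* B via units): (W,S).
S: inherits non-unit rules of {S} → Xj | dj.
L: inherits non-unit rules of {L} → Sjj | jf.
W: inherits non-unit rules of {S, W} → Xj | dj | jL | jd.
X: inherits non-unit rules of {X} → WX | jd.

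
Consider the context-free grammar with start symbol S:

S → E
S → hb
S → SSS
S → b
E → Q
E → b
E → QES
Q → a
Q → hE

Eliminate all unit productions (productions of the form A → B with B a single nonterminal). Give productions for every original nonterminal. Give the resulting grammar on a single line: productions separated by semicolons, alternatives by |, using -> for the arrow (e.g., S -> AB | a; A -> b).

S -> a | b | hE | hb | QES | SSS; E -> a | b | hE | QES; Q -> a | hE

Unit productions: E->Q, S->E.
Unit pairs (A ⇒* B via units): (E,Q), (S,E), (S,Q).
S: inherits non-unit rules of {E, Q, S} → QES | SSS | a | b | hE | hb.
E: inherits non-unit rules of {E, Q} → QES | a | b | hE.
Q: inherits non-unit rules of {Q} → a | hE.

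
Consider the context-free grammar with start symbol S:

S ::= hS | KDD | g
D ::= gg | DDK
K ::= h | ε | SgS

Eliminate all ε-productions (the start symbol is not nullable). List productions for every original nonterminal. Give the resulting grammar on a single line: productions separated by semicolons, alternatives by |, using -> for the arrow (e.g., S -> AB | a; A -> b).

Nullable set: {K}.
S -> KDD: K nullable, giving DD | KDD.
D -> DDK: K nullable, giving DD | DDK.
Drop K -> ε.
Unchanged (no nullable symbols): S -> g; S -> hS; D -> gg; K -> SgS; K -> h.

S -> g | DD | hS | KDD; D -> DD | gg | DDK; K -> h | SgS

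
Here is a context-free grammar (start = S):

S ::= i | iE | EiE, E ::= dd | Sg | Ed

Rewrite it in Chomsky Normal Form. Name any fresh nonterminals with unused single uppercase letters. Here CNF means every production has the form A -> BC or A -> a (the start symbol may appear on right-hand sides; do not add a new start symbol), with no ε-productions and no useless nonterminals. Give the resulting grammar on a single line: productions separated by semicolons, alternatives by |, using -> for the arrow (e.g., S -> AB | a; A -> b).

S -> i | CE | ED; A -> d; B -> g; C -> i; D -> CE; E -> AA | EA | SB

No ε-productions.
No unit productions to eliminate.
TERM: introduce A -> d, B -> g, C -> i and substitute in every rule of length ≥2.
BIN: S -> ECE becomes S -> ED, D -> CE.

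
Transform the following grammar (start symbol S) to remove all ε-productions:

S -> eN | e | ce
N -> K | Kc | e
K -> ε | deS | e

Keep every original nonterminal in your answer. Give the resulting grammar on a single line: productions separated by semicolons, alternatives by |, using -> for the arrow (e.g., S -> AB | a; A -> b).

Nullable set: {K, N}.
S -> eN: N nullable, giving e | eN.
Drop K -> ε.
N -> K: K nullable, giving K.
N -> Kc: K nullable, giving Kc | c.
Unchanged (no nullable symbols): S -> ce; S -> e; K -> deS; K -> e; N -> e.

S -> e | ce | eN; K -> e | deS; N -> K | c | e | Kc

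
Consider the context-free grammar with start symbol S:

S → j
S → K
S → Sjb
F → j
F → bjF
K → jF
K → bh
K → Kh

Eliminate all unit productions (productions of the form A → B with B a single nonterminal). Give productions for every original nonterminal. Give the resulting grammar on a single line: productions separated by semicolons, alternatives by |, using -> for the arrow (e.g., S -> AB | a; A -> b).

S -> j | Kh | bh | jF | Sjb; F -> j | bjF; K -> Kh | bh | jF

Unit productions: S->K.
Unit pairs (A ⇒* B via units): (S,K).
S: inherits non-unit rules of {K, S} → Kh | Sjb | bh | j | jF.
F: inherits non-unit rules of {F} → bjF | j.
K: inherits non-unit rules of {K} → Kh | bh | jF.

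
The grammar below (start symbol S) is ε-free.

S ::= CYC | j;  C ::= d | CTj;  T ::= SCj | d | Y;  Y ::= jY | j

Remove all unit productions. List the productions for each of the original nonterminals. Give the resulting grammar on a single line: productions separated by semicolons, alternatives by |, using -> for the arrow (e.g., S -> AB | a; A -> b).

S -> j | CYC; C -> d | CTj; T -> d | j | jY | SCj; Y -> j | jY

Unit productions: T->Y.
Unit pairs (A ⇒* B via units): (T,Y).
S: inherits non-unit rules of {S} → CYC | j.
C: inherits non-unit rules of {C} → CTj | d.
T: inherits non-unit rules of {T, Y} → SCj | d | j | jY.
Y: inherits non-unit rules of {Y} → j | jY.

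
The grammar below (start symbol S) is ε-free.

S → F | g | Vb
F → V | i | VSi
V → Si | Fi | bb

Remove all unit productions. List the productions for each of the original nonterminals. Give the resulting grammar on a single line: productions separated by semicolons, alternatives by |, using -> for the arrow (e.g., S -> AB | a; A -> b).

Unit productions: F->V, S->F.
Unit pairs (A ⇒* B via units): (F,V), (S,F), (S,V).
S: inherits non-unit rules of {F, S, V} → Fi | Si | VSi | Vb | bb | g | i.
F: inherits non-unit rules of {F, V} → Fi | Si | VSi | bb | i.
V: inherits non-unit rules of {V} → Fi | Si | bb.

S -> g | i | Fi | Si | Vb | bb | VSi; F -> i | Fi | Si | bb | VSi; V -> Fi | Si | bb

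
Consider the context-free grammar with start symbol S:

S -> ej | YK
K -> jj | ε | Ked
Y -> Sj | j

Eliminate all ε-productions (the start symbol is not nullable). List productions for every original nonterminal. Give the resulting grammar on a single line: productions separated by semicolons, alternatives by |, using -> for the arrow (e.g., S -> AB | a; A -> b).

S -> Y | YK | ej; K -> ed | jj | Ked; Y -> j | Sj

Nullable set: {K}.
S -> YK: K nullable, giving Y | YK.
Drop K -> ε.
K -> Ked: K nullable, giving Ked | ed.
Unchanged (no nullable symbols): S -> ej; K -> jj; Y -> Sj; Y -> j.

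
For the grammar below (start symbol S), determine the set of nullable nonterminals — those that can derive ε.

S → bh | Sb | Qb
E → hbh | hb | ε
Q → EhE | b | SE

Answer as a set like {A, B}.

Directly nullable (have an ε-rule): {E}.
Not nullable: Q, S — each has a terminal in every rule's right-hand side or depends on a non-nullable symbol.

{E}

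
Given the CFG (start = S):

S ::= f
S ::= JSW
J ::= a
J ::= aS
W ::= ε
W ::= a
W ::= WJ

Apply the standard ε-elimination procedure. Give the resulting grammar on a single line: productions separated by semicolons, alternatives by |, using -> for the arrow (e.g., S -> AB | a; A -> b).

Nullable set: {W}.
S -> JSW: W nullable, giving JS | JSW.
Drop W -> ε.
W -> WJ: W nullable, giving J | WJ.
Unchanged (no nullable symbols): S -> f; J -> a; J -> aS; W -> a.

S -> f | JS | JSW; J -> a | aS; W -> J | a | WJ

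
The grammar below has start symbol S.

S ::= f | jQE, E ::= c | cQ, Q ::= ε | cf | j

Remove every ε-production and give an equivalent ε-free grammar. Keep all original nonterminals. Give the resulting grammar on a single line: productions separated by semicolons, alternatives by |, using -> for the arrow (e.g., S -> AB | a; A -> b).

S -> f | jE | jQE; E -> c | cQ; Q -> j | cf

Nullable set: {Q}.
S -> jQE: Q nullable, giving jE | jQE.
E -> cQ: Q nullable, giving c | cQ.
Drop Q -> ε.
Unchanged (no nullable symbols): S -> f; E -> c; Q -> cf; Q -> j.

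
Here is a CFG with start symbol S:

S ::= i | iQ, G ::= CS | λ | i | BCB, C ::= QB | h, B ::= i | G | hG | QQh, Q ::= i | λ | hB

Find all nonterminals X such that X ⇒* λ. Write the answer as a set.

{B, C, G, Q}

Directly nullable (have an ε-rule): {G, Q}.
B is nullable via B -> G (every symbol on the right is already known nullable).
C is nullable via C -> QB (every symbol on the right is already known nullable).
Not nullable: S — each has a terminal in every rule's right-hand side or depends on a non-nullable symbol.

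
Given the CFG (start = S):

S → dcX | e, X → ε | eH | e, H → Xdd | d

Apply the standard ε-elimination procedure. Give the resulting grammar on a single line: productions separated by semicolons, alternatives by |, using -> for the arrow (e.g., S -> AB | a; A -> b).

S -> e | dc | dcX; H -> d | dd | Xdd; X -> e | eH

Nullable set: {X}.
S -> dcX: X nullable, giving dc | dcX.
H -> Xdd: X nullable, giving Xdd | dd.
Drop X -> ε.
Unchanged (no nullable symbols): S -> e; H -> d; X -> e; X -> eH.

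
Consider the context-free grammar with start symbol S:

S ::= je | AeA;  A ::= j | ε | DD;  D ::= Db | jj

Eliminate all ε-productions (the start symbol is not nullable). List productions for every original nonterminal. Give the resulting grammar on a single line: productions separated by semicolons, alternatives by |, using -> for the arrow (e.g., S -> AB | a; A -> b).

Nullable set: {A}.
S -> AeA: A, A nullable, giving Ae | AeA | e | eA.
Drop A -> ε.
Unchanged (no nullable symbols): S -> je; A -> DD; A -> j; D -> Db; D -> jj.

S -> e | Ae | eA | je | AeA; A -> j | DD; D -> Db | jj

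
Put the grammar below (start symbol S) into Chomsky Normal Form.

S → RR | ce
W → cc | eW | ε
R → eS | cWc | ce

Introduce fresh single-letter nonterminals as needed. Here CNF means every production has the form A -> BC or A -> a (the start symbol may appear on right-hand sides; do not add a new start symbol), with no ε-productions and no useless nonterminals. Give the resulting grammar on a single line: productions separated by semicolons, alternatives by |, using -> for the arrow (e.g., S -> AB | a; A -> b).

S -> AB | RR; A -> c; B -> e; C -> WA; R -> AA | AB | AC | BS; W -> e | AA | BW

Nullable: {W}; after ε-elimination: S -> RR | ce; R -> cc | ce | eS | cWc; W -> e | cc | eW.
No unit productions to eliminate.
TERM: introduce A -> c, B -> e and substitute in every rule of length ≥2.
BIN: R -> AWA becomes R -> AC, C -> WA.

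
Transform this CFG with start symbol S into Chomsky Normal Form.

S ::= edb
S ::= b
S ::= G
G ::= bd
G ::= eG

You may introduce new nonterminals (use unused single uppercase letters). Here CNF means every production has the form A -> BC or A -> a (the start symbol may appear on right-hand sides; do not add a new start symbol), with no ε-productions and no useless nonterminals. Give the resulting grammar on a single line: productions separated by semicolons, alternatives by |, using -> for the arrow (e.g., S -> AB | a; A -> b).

No ε-productions.
After unit-elimination: S -> b | bd | eG | edb; G -> bd | eG.
TERM: introduce A -> b, B -> d, C -> e and substitute in every rule of length ≥2.
BIN: S -> CBA becomes S -> CD, D -> BA.

S -> b | AB | CD | CG; A -> b; B -> d; C -> e; D -> BA; G -> AB | CG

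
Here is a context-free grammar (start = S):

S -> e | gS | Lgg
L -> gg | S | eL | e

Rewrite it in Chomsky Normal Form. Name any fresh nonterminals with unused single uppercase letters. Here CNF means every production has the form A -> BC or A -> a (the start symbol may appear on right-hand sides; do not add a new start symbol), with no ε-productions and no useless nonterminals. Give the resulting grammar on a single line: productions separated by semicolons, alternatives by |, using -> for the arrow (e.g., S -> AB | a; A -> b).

S -> e | AS | LD; A -> g; B -> e; C -> AA; D -> AA; L -> e | AA | AS | BL | LC

No ε-productions.
After unit-elimination: S -> e | gS | Lgg; L -> e | eL | gS | gg | Lgg.
TERM: introduce B -> e, A -> g and substitute in every rule of length ≥2.
BIN: L -> LAA becomes L -> LC, C -> AA; S -> LAA becomes S -> LD, D -> AA.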